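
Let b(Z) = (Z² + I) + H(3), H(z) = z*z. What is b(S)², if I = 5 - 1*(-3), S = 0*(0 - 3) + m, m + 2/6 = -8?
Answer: 605284/81 ≈ 7472.6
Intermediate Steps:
m = -25/3 (m = -⅓ - 8 = -25/3 ≈ -8.3333)
S = -25/3 (S = 0*(0 - 3) - 25/3 = 0*(-3) - 25/3 = 0 - 25/3 = -25/3 ≈ -8.3333)
H(z) = z²
I = 8 (I = 5 + 3 = 8)
b(Z) = 17 + Z² (b(Z) = (Z² + 8) + 3² = (8 + Z²) + 9 = 17 + Z²)
b(S)² = (17 + (-25/3)²)² = (17 + 625/9)² = (778/9)² = 605284/81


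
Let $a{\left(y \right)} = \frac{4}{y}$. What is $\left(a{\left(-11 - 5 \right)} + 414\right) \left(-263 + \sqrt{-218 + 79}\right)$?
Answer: $- \frac{435265}{4} + \frac{1655 i \sqrt{139}}{4} \approx -1.0882 \cdot 10^{5} + 4878.0 i$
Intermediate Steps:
$\left(a{\left(-11 - 5 \right)} + 414\right) \left(-263 + \sqrt{-218 + 79}\right) = \left(\frac{4}{-11 - 5} + 414\right) \left(-263 + \sqrt{-218 + 79}\right) = \left(\frac{4}{-11 - 5} + 414\right) \left(-263 + \sqrt{-139}\right) = \left(\frac{4}{-16} + 414\right) \left(-263 + i \sqrt{139}\right) = \left(4 \left(- \frac{1}{16}\right) + 414\right) \left(-263 + i \sqrt{139}\right) = \left(- \frac{1}{4} + 414\right) \left(-263 + i \sqrt{139}\right) = \frac{1655 \left(-263 + i \sqrt{139}\right)}{4} = - \frac{435265}{4} + \frac{1655 i \sqrt{139}}{4}$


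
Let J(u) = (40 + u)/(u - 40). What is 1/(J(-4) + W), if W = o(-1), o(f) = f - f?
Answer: -11/9 ≈ -1.2222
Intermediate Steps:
o(f) = 0
J(u) = (40 + u)/(-40 + u)
W = 0
1/(J(-4) + W) = 1/((40 - 4)/(-40 - 4) + 0) = 1/(36/(-44) + 0) = 1/(-1/44*36 + 0) = 1/(-9/11 + 0) = 1/(-9/11) = -11/9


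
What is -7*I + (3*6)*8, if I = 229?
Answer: -1459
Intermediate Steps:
-7*I + (3*6)*8 = -7*229 + (3*6)*8 = -1603 + 18*8 = -1603 + 144 = -1459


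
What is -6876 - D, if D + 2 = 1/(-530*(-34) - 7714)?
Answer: -70843445/10306 ≈ -6874.0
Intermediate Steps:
D = -20611/10306 (D = -2 + 1/(-530*(-34) - 7714) = -2 + 1/(18020 - 7714) = -2 + 1/10306 = -20611/10306 ≈ -1.9999)
-6876 - D = -6876 - 1*(-20611/10306) = -6876 + 20611/10306 = -70843445/10306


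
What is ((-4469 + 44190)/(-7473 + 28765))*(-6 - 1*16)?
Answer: -436931/10646 ≈ -41.042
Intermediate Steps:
((-4469 + 44190)/(-7473 + 28765))*(-6 - 1*16) = (39721/21292)*(-6 - 16) = (39721*(1/21292))*(-22) = (39721/21292)*(-22) = -436931/10646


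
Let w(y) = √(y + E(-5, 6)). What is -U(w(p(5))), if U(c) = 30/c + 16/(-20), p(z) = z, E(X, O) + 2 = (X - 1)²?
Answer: ⅘ - 10*√39/13 ≈ -4.0038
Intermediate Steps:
E(X, O) = -2 + (-1 + X)² (E(X, O) = -2 + (X - 1)² = -2 + (-1 + X)²)
w(y) = √(34 + y) (w(y) = √(y + (-2 + (-1 - 5)²)) = √(y + (-2 + (-6)²)) = √(y + (-2 + 36)) = √(y + 34) = √(34 + y))
U(c) = -⅘ + 30/c (U(c) = 30/c + 16*(-1/20) = 30/c - ⅘ = -⅘ + 30/c)
-U(w(p(5))) = -(-⅘ + 30/(√(34 + 5))) = -(-⅘ + 30/(√39)) = -(-⅘ + 30*(√39/39)) = -(-⅘ + 10*√39/13) = ⅘ - 10*√39/13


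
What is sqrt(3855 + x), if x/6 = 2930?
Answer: sqrt(21435) ≈ 146.41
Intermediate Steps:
x = 17580 (x = 6*2930 = 17580)
sqrt(3855 + x) = sqrt(3855 + 17580) = sqrt(21435)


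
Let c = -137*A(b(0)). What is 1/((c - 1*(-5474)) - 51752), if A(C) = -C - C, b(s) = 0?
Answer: -1/46278 ≈ -2.1609e-5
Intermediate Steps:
A(C) = -2*C
c = 0 (c = -(-274)*0 = -137*0 = 0)
1/((c - 1*(-5474)) - 51752) = 1/((0 - 1*(-5474)) - 51752) = 1/((0 + 5474) - 51752) = 1/(5474 - 51752) = 1/(-46278) = -1/46278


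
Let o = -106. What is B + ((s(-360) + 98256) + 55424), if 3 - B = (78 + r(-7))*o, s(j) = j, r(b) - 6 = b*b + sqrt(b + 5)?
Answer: 167421 + 106*I*sqrt(2) ≈ 1.6742e+5 + 149.91*I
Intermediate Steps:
r(b) = 6 + b**2 + sqrt(5 + b) (r(b) = 6 + (b*b + sqrt(b + 5)) = 6 + (b**2 + sqrt(5 + b)) = 6 + b**2 + sqrt(5 + b))
B = 14101 + 106*I*sqrt(2) (B = 3 - (78 + (6 + (-7)**2 + sqrt(5 - 7)))*(-106) = 3 - (78 + (6 + 49 + sqrt(-2)))*(-106) = 3 - (78 + (6 + 49 + I*sqrt(2)))*(-106) = 3 - (78 + (55 + I*sqrt(2)))*(-106) = 3 - (133 + I*sqrt(2))*(-106) = 3 - (-14098 - 106*I*sqrt(2)) = 3 + (14098 + 106*I*sqrt(2)) = 14101 + 106*I*sqrt(2) ≈ 14101.0 + 149.91*I)
B + ((s(-360) + 98256) + 55424) = (14101 + 106*I*sqrt(2)) + ((-360 + 98256) + 55424) = (14101 + 106*I*sqrt(2)) + (97896 + 55424) = (14101 + 106*I*sqrt(2)) + 153320 = 167421 + 106*I*sqrt(2)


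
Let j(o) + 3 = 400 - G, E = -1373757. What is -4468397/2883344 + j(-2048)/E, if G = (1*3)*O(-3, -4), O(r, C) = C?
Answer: -6139670945225/3961014003408 ≈ -1.5500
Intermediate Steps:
G = -12 (G = (1*3)*(-4) = 3*(-4) = -12)
j(o) = 409 (j(o) = -3 + (400 - 1*(-12)) = -3 + (400 + 12) = -3 + 412 = 409)
-4468397/2883344 + j(-2048)/E = -4468397/2883344 + 409/(-1373757) = -4468397*1/2883344 + 409*(-1/1373757) = -4468397/2883344 - 409/1373757 = -6139670945225/3961014003408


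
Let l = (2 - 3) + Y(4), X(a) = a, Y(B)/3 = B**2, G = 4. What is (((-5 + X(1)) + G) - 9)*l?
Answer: -423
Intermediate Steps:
Y(B) = 3*B**2
l = 47 (l = (2 - 3) + 3*4**2 = -1 + 3*16 = -1 + 48 = 47)
(((-5 + X(1)) + G) - 9)*l = (((-5 + 1) + 4) - 9)*47 = ((-4 + 4) - 9)*47 = (0 - 9)*47 = -9*47 = -423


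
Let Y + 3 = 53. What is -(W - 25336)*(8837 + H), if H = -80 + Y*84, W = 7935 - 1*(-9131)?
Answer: 107154390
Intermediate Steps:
Y = 50 (Y = -3 + 53 = 50)
W = 17066 (W = 7935 + 9131 = 17066)
H = 4120 (H = -80 + 50*84 = -80 + 4200 = 4120)
-(W - 25336)*(8837 + H) = -(17066 - 25336)*(8837 + 4120) = -(-8270)*12957 = -1*(-107154390) = 107154390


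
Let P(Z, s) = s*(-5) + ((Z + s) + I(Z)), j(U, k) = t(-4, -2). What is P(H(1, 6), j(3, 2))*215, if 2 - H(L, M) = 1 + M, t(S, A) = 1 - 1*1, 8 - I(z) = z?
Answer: 1720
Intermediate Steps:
I(z) = 8 - z
t(S, A) = 0 (t(S, A) = 1 - 1 = 0)
j(U, k) = 0
H(L, M) = 1 - M (H(L, M) = 2 - (1 + M) = 2 + (-1 - M) = 1 - M)
P(Z, s) = 8 - 4*s (P(Z, s) = s*(-5) + ((Z + s) + (8 - Z)) = -5*s + (8 + s) = 8 - 4*s)
P(H(1, 6), j(3, 2))*215 = (8 - 4*0)*215 = (8 + 0)*215 = 8*215 = 1720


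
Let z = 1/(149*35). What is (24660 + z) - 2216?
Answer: 117045461/5215 ≈ 22444.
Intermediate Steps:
z = 1/5215 ≈ 0.00019175
(24660 + z) - 2216 = (24660 + 1/5215) - 2216 = 128601901/5215 - 2216 = 117045461/5215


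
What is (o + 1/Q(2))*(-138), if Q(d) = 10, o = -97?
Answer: 66861/5 ≈ 13372.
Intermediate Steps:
(o + 1/Q(2))*(-138) = (-97 + 1/10)*(-138) = -969/10*(-138) = 66861/5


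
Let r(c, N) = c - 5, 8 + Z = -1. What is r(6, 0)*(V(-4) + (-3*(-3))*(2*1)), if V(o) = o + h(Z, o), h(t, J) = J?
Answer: 10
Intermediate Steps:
Z = -9 (Z = -8 - 1 = -9)
r(c, N) = -5 + c
V(o) = 2*o (V(o) = o + o = 2*o)
r(6, 0)*(V(-4) + (-3*(-3))*(2*1)) = (-5 + 6)*(2*(-4) + (-3*(-3))*(2*1)) = 1*(-8 + 9*2) = 1*(-8 + 18) = 1*10 = 10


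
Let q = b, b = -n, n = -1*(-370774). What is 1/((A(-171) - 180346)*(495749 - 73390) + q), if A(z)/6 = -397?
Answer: -1/77177186126 ≈ -1.2957e-11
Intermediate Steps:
A(z) = -2382 (A(z) = 6*(-397) = -2382)
n = 370774
b = -370774 (b = -1*370774 = -370774)
q = -370774
1/((A(-171) - 180346)*(495749 - 73390) + q) = 1/((-2382 - 180346)*(495749 - 73390) - 370774) = 1/(-182728*422359 - 370774) = 1/(-77176815352 - 370774) = 1/(-77177186126) = -1/77177186126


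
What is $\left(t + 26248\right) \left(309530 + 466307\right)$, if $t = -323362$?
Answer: $-230512034418$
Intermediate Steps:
$\left(t + 26248\right) \left(309530 + 466307\right) = \left(-323362 + 26248\right) \left(309530 + 466307\right) = \left(-297114\right) 775837 = -230512034418$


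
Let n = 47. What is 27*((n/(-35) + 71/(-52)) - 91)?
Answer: -4604823/1820 ≈ -2530.1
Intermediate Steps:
27*((n/(-35) + 71/(-52)) - 91) = 27*((47/(-35) + 71/(-52)) - 91) = 27*((47*(-1/35) + 71*(-1/52)) - 91) = 27*((-47/35 - 71/52) - 91) = 27*(-4929/1820 - 91) = 27*(-170549/1820) = -4604823/1820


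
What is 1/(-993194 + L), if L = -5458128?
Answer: -1/6451322 ≈ -1.5501e-7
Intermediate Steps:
1/(-993194 + L) = 1/(-993194 - 5458128) = 1/(-6451322) = -1/6451322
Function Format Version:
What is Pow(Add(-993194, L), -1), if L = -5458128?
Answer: Rational(-1, 6451322) ≈ -1.5501e-7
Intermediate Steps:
Pow(Add(-993194, L), -1) = Pow(Add(-993194, -5458128), -1) = Pow(-6451322, -1) = Rational(-1, 6451322)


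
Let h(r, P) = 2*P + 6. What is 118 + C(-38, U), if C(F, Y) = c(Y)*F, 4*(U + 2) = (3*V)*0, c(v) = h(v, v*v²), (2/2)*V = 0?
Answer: 498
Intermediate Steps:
V = 0
h(r, P) = 6 + 2*P
c(v) = 6 + 2*v³ (c(v) = 6 + 2*(v*v²) = 6 + 2*v³)
U = -2 (U = -2 + ((3*0)*0)/4 = -2 + (0*0)/4 = -2 + (¼)*0 = -2 + 0 = -2)
C(F, Y) = F*(6 + 2*Y³) (C(F, Y) = (6 + 2*Y³)*F = F*(6 + 2*Y³))
118 + C(-38, U) = 118 + 2*(-38)*(3 + (-2)³) = 118 + 2*(-38)*(3 - 8) = 118 + 2*(-38)*(-5) = 118 + 380 = 498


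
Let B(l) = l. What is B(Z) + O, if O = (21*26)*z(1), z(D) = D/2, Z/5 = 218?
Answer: 1363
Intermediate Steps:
Z = 1090 (Z = 5*218 = 1090)
z(D) = D/2 (z(D) = D*(1/2) = D/2)
O = 273 (O = (21*26)*((1/2)*1) = 546*(1/2) = 273)
B(Z) + O = 1090 + 273 = 1363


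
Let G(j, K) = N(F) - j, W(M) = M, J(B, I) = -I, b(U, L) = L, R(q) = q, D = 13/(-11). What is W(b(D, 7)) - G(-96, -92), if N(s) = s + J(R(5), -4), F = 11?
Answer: -104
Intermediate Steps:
D = -13/11 (D = 13*(-1/11) = -13/11 ≈ -1.1818)
N(s) = 4 + s (N(s) = s - 1*(-4) = s + 4 = 4 + s)
G(j, K) = 15 - j (G(j, K) = (4 + 11) - j = 15 - j)
W(b(D, 7)) - G(-96, -92) = 7 - (15 - 1*(-96)) = 7 - (15 + 96) = 7 - 1*111 = 7 - 111 = -104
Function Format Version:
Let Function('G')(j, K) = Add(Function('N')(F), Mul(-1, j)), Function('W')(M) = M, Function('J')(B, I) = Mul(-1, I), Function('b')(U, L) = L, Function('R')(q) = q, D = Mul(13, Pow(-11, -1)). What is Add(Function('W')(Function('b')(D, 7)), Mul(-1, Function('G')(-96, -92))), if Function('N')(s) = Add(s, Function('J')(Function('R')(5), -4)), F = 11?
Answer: -104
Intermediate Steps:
D = Rational(-13, 11) (D = Mul(13, Rational(-1, 11)) = Rational(-13, 11) ≈ -1.1818)
Function('N')(s) = Add(4, s) (Function('N')(s) = Add(s, Mul(-1, -4)) = Add(s, 4) = Add(4, s))
Function('G')(j, K) = Add(15, Mul(-1, j)) (Function('G')(j, K) = Add(Add(4, 11), Mul(-1, j)) = Add(15, Mul(-1, j)))
Add(Function('W')(Function('b')(D, 7)), Mul(-1, Function('G')(-96, -92))) = Add(7, Mul(-1, Add(15, Mul(-1, -96)))) = Add(7, Mul(-1, Add(15, 96))) = Add(7, Mul(-1, 111)) = Add(7, -111) = -104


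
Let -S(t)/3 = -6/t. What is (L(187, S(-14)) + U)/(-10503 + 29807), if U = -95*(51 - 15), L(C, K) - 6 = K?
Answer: -23907/135128 ≈ -0.17692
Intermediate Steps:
S(t) = 18/t (S(t) = -(-18)/t = 18/t)
L(C, K) = 6 + K
U = -3420 (U = -95*36 = -3420)
(L(187, S(-14)) + U)/(-10503 + 29807) = ((6 + 18/(-14)) - 3420)/(-10503 + 29807) = ((6 + 18*(-1/14)) - 3420)/19304 = ((6 - 9/7) - 3420)*(1/19304) = (33/7 - 3420)*(1/19304) = -23907/7*1/19304 = -23907/135128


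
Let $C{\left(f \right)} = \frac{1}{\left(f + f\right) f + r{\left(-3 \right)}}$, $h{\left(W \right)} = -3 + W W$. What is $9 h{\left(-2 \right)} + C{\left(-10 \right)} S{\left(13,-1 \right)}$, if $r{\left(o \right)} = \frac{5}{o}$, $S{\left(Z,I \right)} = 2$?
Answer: $\frac{5361}{595} \approx 9.0101$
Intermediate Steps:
$h{\left(W \right)} = -3 + W^{2}$
$C{\left(f \right)} = \frac{1}{- \frac{5}{3} + 2 f^{2}}$ ($C{\left(f \right)} = \frac{1}{\left(f + f\right) f + \frac{5}{-3}} = \frac{1}{2 f f + 5 \left(- \frac{1}{3}\right)} = \frac{1}{2 f^{2} - \frac{5}{3}} = \frac{1}{- \frac{5}{3} + 2 f^{2}}$)
$9 h{\left(-2 \right)} + C{\left(-10 \right)} S{\left(13,-1 \right)} = 9 \left(-3 + \left(-2\right)^{2}\right) + \frac{3}{-5 + 6 \left(-10\right)^{2}} \cdot 2 = 9 \left(-3 + 4\right) + \frac{3}{-5 + 6 \cdot 100} \cdot 2 = 9 \cdot 1 + \frac{3}{-5 + 600} \cdot 2 = 9 + \frac{3}{595} \cdot 2 = 9 + \frac{6}{595} = \frac{5361}{595}$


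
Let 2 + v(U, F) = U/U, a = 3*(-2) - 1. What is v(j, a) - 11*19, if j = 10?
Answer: -210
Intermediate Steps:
a = -7 (a = -6 - 1 = -7)
v(U, F) = -1 (v(U, F) = -2 + U/U = -2 + 1 = -1)
v(j, a) - 11*19 = -1 - 11*19 = -1 - 209 = -210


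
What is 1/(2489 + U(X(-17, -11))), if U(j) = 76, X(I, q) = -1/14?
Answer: 1/2565 ≈ 0.00038986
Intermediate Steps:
X(I, q) = -1/14 (X(I, q) = -1*1/14 = -1/14)
1/(2489 + U(X(-17, -11))) = 1/(2489 + 76) = 1/2565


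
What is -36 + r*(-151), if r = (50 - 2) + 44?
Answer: -13928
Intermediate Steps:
r = 92 (r = 48 + 44 = 92)
-36 + r*(-151) = -36 + 92*(-151) = -36 - 13892 = -13928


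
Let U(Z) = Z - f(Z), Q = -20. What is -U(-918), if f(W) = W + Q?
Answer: -20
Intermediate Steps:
f(W) = -20 + W (f(W) = W - 20 = -20 + W)
U(Z) = 20 (U(Z) = Z - (-20 + Z) = Z + (20 - Z) = 20)
-U(-918) = -1*20 = -20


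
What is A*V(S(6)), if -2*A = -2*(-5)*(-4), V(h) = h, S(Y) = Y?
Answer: 120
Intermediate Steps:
A = 20 (A = -(-2*(-5))*(-4)/2 = -5*(-4) = -½*(-40) = 20)
A*V(S(6)) = 20*6 = 120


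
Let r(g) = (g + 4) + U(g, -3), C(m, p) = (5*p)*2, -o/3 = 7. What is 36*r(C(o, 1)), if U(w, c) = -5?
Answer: 324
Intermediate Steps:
o = -21 (o = -3*7 = -21)
C(m, p) = 10*p
r(g) = -1 + g (r(g) = (g + 4) - 5 = (4 + g) - 5 = -1 + g)
36*r(C(o, 1)) = 36*(-1 + 10*1) = 36*(-1 + 10) = 36*9 = 324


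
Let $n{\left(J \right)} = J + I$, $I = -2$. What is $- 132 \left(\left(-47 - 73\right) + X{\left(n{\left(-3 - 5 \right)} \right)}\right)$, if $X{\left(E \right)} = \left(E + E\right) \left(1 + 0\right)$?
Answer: $18480$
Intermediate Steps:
$n{\left(J \right)} = -2 + J$ ($n{\left(J \right)} = J - 2 = -2 + J$)
$X{\left(E \right)} = 2 E$ ($X{\left(E \right)} = 2 E 1 = 2 E$)
$- 132 \left(\left(-47 - 73\right) + X{\left(n{\left(-3 - 5 \right)} \right)}\right) = - 132 \left(\left(-47 - 73\right) + 2 \left(-2 - 8\right)\right) = - 132 \left(-120 + 2 \left(-10\right)\right) = - 132 \left(-120 - 20\right) = \left(-132\right) \left(-140\right) = 18480$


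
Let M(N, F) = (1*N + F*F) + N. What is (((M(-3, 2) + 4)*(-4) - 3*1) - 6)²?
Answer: 289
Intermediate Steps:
M(N, F) = F² + 2*N (M(N, F) = (N + F²) + N = F² + 2*N)
(((M(-3, 2) + 4)*(-4) - 3*1) - 6)² = ((((2² + 2*(-3)) + 4)*(-4) - 3*1) - 6)² = ((((4 - 6) + 4)*(-4) - 3) - 6)² = (((-2 + 4)*(-4) - 3) - 6)² = ((2*(-4) - 3) - 6)² = ((-8 - 3) - 6)² = (-11 - 6)² = (-17)² = 289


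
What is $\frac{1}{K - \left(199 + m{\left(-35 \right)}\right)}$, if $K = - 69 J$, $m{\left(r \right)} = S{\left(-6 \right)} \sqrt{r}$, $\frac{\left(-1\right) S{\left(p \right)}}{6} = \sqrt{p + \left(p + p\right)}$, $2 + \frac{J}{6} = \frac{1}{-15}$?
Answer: $\frac{2345}{1458727} + \frac{450 \sqrt{70}}{10211089} \approx 0.0019763$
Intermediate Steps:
$J = - \frac{62}{5}$ ($J = -12 + \frac{6}{-15} = -12 + 6 \left(- \frac{1}{15}\right) = -12 - \frac{2}{5} = - \frac{62}{5} \approx -12.4$)
$S{\left(p \right)} = - 6 \sqrt{3} \sqrt{p}$ ($S{\left(p \right)} = - 6 \sqrt{p + \left(p + p\right)} = - 6 \sqrt{p + 2 p} = - 6 \sqrt{3 p} = - 6 \sqrt{3} \sqrt{p}$)
$m{\left(r \right)} = - 18 i \sqrt{2} \sqrt{r}$ ($m{\left(r \right)} = - 6 \sqrt{3} \sqrt{-6} \sqrt{r} = - 6 \sqrt{3} i \sqrt{6} \sqrt{r} = - 18 i \sqrt{2} \sqrt{r}$)
$K = \frac{4278}{5}$ ($K = \left(-69\right) \left(- \frac{62}{5}\right) = \frac{4278}{5} \approx 855.6$)
$\frac{1}{K - \left(199 + m{\left(-35 \right)}\right)} = \frac{1}{\frac{4278}{5} - \left(199 - 18 i \sqrt{2} \sqrt{-35}\right)} = \frac{1}{\frac{4278}{5} - \left(199 - 18 i \sqrt{2} i \sqrt{35}\right)} = \frac{1}{\frac{4278}{5} - \left(199 + 18 \sqrt{70}\right)} = \frac{1}{\frac{3283}{5} - 18 \sqrt{70}}$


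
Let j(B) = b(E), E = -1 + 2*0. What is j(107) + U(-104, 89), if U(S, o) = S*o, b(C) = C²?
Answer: -9255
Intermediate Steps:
E = -1 (E = -1 + 0 = -1)
j(B) = 1 (j(B) = (-1)² = 1)
j(107) + U(-104, 89) = 1 - 104*89 = 1 - 9256 = -9255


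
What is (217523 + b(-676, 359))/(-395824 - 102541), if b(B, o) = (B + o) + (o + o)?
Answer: -31132/71195 ≈ -0.43728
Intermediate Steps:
b(B, o) = B + 3*o (b(B, o) = (B + o) + 2*o = B + 3*o)
(217523 + b(-676, 359))/(-395824 - 102541) = (217523 + (-676 + 3*359))/(-395824 - 102541) = (217523 + (-676 + 1077))/(-498365) = (217523 + 401)*(-1/498365) = 217924*(-1/498365) = -31132/71195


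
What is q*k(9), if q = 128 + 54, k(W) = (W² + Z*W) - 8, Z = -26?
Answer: -29302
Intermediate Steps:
k(W) = -8 + W² - 26*W (k(W) = (W² - 26*W) - 8 = -8 + W² - 26*W)
q = 182
q*k(9) = 182*(-8 + 9² - 26*9) = 182*(-8 + 81 - 234) = 182*(-161) = -29302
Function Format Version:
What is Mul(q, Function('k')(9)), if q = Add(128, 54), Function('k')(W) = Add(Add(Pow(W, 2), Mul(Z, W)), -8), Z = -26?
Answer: -29302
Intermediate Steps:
Function('k')(W) = Add(-8, Pow(W, 2), Mul(-26, W)) (Function('k')(W) = Add(Add(Pow(W, 2), Mul(-26, W)), -8) = Add(-8, Pow(W, 2), Mul(-26, W)))
q = 182
Mul(q, Function('k')(9)) = Mul(182, Add(-8, Pow(9, 2), Mul(-26, 9))) = Mul(182, Add(-8, 81, -234)) = Mul(182, -161) = -29302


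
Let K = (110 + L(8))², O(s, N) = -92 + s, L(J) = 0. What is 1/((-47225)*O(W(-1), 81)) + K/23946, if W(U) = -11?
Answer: 29428270723/58238767275 ≈ 0.50530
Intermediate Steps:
K = 12100 (K = (110 + 0)² = 110² = 12100)
1/((-47225)*O(W(-1), 81)) + K/23946 = 1/((-47225)*(-92 - 11)) + 12100/23946 = -1/47225/(-103) + 12100*(1/23946) = -1/47225*(-1/103) + 6050/11973 = 1/4864175 + 6050/11973 = 29428270723/58238767275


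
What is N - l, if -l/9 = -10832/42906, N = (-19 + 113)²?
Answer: 63169988/7151 ≈ 8833.7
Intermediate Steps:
N = 8836 (N = 94² = 8836)
l = 16248/7151 (l = -(-97488)/42906 = -9*(-5416/21453) = 16248/7151 ≈ 2.2721)
N - l = 8836 - 1*16248/7151 = 8836 - 16248/7151 = 63169988/7151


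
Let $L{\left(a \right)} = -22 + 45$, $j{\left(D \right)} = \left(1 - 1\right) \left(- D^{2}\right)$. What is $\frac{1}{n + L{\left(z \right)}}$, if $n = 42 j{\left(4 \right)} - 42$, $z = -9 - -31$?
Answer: $- \frac{1}{19} \approx -0.052632$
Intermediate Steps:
$z = 22$ ($z = -9 + 31 = 22$)
$j{\left(D \right)} = 0$ ($j{\left(D \right)} = 0 \left(- D^{2}\right) = 0$)
$n = -42$ ($n = 42 \cdot 0 - 42 = 0 - 42 = -42$)
$L{\left(a \right)} = 23$
$\frac{1}{n + L{\left(z \right)}} = \frac{1}{-42 + 23} = \frac{1}{-19} = - \frac{1}{19}$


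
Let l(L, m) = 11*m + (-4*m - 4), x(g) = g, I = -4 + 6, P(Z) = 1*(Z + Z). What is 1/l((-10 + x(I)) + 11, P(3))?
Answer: 1/38 ≈ 0.026316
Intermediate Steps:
P(Z) = 2*Z (P(Z) = 1*(2*Z) = 2*Z)
I = 2
l(L, m) = -4 + 7*m (l(L, m) = 11*m + (-4 - 4*m) = -4 + 7*m)
1/l((-10 + x(I)) + 11, P(3)) = 1/(-4 + 7*(2*3)) = 1/(-4 + 7*6) = 1/(-4 + 42) = 1/38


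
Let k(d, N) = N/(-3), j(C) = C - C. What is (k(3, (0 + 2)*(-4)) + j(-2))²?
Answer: 64/9 ≈ 7.1111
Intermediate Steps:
j(C) = 0
k(d, N) = -N/3 (k(d, N) = N*(-⅓) = -N/3)
(k(3, (0 + 2)*(-4)) + j(-2))² = (-(0 + 2)*(-4)/3 + 0)² = (-2*(-4)/3 + 0)² = (-⅓*(-8) + 0)² = (8/3 + 0)² = (8/3)² = 64/9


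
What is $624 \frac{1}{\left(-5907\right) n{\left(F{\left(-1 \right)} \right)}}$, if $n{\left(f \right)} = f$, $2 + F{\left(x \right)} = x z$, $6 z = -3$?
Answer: $\frac{416}{5907} \approx 0.070425$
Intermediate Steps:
$z = - \frac{1}{2}$ ($z = \frac{1}{6} \left(-3\right) = - \frac{1}{2} \approx -0.5$)
$F{\left(x \right)} = -2 - \frac{x}{2}$ ($F{\left(x \right)} = -2 + x \left(- \frac{1}{2}\right) = -2 - \frac{x}{2}$)
$624 \frac{1}{\left(-5907\right) n{\left(F{\left(-1 \right)} \right)}} = 624 \frac{1}{\left(-5907\right) \left(-2 - - \frac{1}{2}\right)} = 624 \left(- \frac{1}{5907 \left(-2 + \frac{1}{2}\right)}\right) = 624 \left(- \frac{1}{5907 \left(- \frac{3}{2}\right)}\right) = 624 \left(\left(- \frac{1}{5907}\right) \left(- \frac{2}{3}\right)\right) = 624 \cdot \frac{2}{17721} = \frac{416}{5907}$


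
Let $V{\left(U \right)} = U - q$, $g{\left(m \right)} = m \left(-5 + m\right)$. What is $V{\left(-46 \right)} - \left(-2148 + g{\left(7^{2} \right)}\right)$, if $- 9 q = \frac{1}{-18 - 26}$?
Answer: $- \frac{21385}{396} \approx -54.003$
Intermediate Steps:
$q = \frac{1}{396}$ ($q = - \frac{1}{9 \left(-18 - 26\right)} = - \frac{1}{9 \left(-44\right)} = \left(- \frac{1}{9}\right) \left(- \frac{1}{44}\right) = \frac{1}{396} \approx 0.0025253$)
$V{\left(U \right)} = - \frac{1}{396} + U$ ($V{\left(U \right)} = U - \frac{1}{396} = - \frac{1}{396} + U$)
$V{\left(-46 \right)} - \left(-2148 + g{\left(7^{2} \right)}\right) = \left(- \frac{1}{396} - 46\right) - \left(-2148 + 7^{2} \left(-5 + 7^{2}\right)\right) = - \frac{18217}{396} - \left(-2148 + 49 \left(-5 + 49\right)\right) = - \frac{18217}{396} - \left(-2148 + 49 \cdot 44\right) = - \frac{18217}{396} - \left(-2148 + 2156\right) = - \frac{18217}{396} - 8 = - \frac{21385}{396}$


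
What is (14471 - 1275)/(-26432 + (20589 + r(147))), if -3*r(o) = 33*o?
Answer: -3299/1865 ≈ -1.7689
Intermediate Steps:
r(o) = -11*o
(14471 - 1275)/(-26432 + (20589 + r(147))) = (14471 - 1275)/(-26432 + (20589 - 11*147)) = 13196/(-26432 + (20589 - 1617)) = 13196/(-26432 + 18972) = 13196/(-7460) = 13196*(-1/7460) = -3299/1865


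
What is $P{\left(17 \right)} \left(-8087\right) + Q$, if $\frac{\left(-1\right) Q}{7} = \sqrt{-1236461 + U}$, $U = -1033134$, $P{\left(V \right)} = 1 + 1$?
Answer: $-16174 - 7 i \sqrt{2269595} \approx -16174.0 - 10546.0 i$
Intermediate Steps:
$P{\left(V \right)} = 2$
$Q = - 7 i \sqrt{2269595}$ ($Q = - 7 \sqrt{-1236461 - 1033134} = - 7 \sqrt{-2269595} = - 7 i \sqrt{2269595} \approx - 10546.0 i$)
$P{\left(17 \right)} \left(-8087\right) + Q = 2 \left(-8087\right) - 7 i \sqrt{2269595} = -16174 - 7 i \sqrt{2269595}$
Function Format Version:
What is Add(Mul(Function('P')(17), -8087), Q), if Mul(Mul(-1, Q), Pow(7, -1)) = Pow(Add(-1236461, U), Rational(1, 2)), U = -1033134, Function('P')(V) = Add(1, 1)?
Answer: Add(-16174, Mul(-7, I, Pow(2269595, Rational(1, 2)))) ≈ Add(-16174., Mul(-10546., I))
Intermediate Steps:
Function('P')(V) = 2
Q = Mul(-7, I, Pow(2269595, Rational(1, 2))) (Q = Mul(-7, Pow(Add(-1236461, -1033134), Rational(1, 2))) = Mul(-7, Pow(-2269595, Rational(1, 2))) = Mul(-7, Mul(I, Pow(2269595, Rational(1, 2)))) = Mul(-7, I, Pow(2269595, Rational(1, 2))) ≈ Mul(-10546., I))
Add(Mul(Function('P')(17), -8087), Q) = Add(Mul(2, -8087), Mul(-7, I, Pow(2269595, Rational(1, 2)))) = Add(-16174, Mul(-7, I, Pow(2269595, Rational(1, 2))))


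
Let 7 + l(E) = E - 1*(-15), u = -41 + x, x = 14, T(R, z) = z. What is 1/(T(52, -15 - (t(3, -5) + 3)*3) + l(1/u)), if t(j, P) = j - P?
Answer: -27/1081 ≈ -0.024977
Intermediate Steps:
u = -27 (u = -41 + 14 = -27)
l(E) = 8 + E (l(E) = -7 + (E - 1*(-15)) = -7 + (E + 15) = -7 + (15 + E) = 8 + E)
1/(T(52, -15 - (t(3, -5) + 3)*3) + l(1/u)) = 1/((-15 - ((3 - 1*(-5)) + 3)*3) + (8 + 1/(-27))) = 1/((-15 - ((3 + 5) + 3)*3) + (8 - 1/27)) = 1/((-15 - (8 + 3)*3) + 215/27) = 1/((-15 - 11*3) + 215/27) = 1/((-15 - 1*33) + 215/27) = 1/((-15 - 33) + 215/27) = 1/(-48 + 215/27) = 1/(-1081/27) = -27/1081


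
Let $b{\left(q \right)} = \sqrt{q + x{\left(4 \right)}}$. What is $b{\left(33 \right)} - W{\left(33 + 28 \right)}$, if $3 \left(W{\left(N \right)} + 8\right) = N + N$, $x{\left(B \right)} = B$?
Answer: $- \frac{98}{3} + \sqrt{37} \approx -26.584$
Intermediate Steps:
$W{\left(N \right)} = -8 + \frac{2 N}{3}$ ($W{\left(N \right)} = -8 + \frac{N + N}{3} = -8 + \frac{2 N}{3}$)
$b{\left(q \right)} = \sqrt{4 + q}$ ($b{\left(q \right)} = \sqrt{q + 4} = \sqrt{4 + q}$)
$b{\left(33 \right)} - W{\left(33 + 28 \right)} = \sqrt{4 + 33} - \left(-8 + \frac{2 \left(33 + 28\right)}{3}\right) = \sqrt{37} - \left(-8 + \frac{2}{3} \cdot 61\right) = \sqrt{37} - \left(-8 + \frac{122}{3}\right) = \sqrt{37} - \frac{98}{3} = - \frac{98}{3} + \sqrt{37}$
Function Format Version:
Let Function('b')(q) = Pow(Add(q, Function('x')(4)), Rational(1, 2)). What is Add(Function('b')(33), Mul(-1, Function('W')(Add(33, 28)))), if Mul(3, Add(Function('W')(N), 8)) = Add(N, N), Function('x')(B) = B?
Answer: Add(Rational(-98, 3), Pow(37, Rational(1, 2))) ≈ -26.584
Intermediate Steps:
Function('W')(N) = Add(-8, Mul(Rational(2, 3), N)) (Function('W')(N) = Add(-8, Mul(Rational(1, 3), Add(N, N))) = Add(-8, Mul(Rational(1, 3), Mul(2, N))) = Add(-8, Mul(Rational(2, 3), N)))
Function('b')(q) = Pow(Add(4, q), Rational(1, 2)) (Function('b')(q) = Pow(Add(q, 4), Rational(1, 2)) = Pow(Add(4, q), Rational(1, 2)))
Add(Function('b')(33), Mul(-1, Function('W')(Add(33, 28)))) = Add(Pow(Add(4, 33), Rational(1, 2)), Mul(-1, Add(-8, Mul(Rational(2, 3), Add(33, 28))))) = Add(Pow(37, Rational(1, 2)), Mul(-1, Add(-8, Mul(Rational(2, 3), 61)))) = Add(Pow(37, Rational(1, 2)), Mul(-1, Add(-8, Rational(122, 3)))) = Add(Pow(37, Rational(1, 2)), Mul(-1, Rational(98, 3))) = Add(Pow(37, Rational(1, 2)), Rational(-98, 3)) = Add(Rational(-98, 3), Pow(37, Rational(1, 2)))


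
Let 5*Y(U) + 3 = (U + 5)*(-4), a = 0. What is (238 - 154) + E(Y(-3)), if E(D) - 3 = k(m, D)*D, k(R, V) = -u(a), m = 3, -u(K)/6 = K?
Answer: 87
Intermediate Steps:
u(K) = -6*K
k(R, V) = 0 (k(R, V) = -(-6)*0 = -1*0 = 0)
Y(U) = -23/5 - 4*U/5 (Y(U) = -⅗ + ((U + 5)*(-4))/5 = -⅗ + ((5 + U)*(-4))/5 = -⅗ + (-20 - 4*U)/5 = -⅗ + (-4 - 4*U/5) = -23/5 - 4*U/5)
E(D) = 3 (E(D) = 3 + 0*D = 3 + 0 = 3)
(238 - 154) + E(Y(-3)) = (238 - 154) + 3 = 84 + 3 = 87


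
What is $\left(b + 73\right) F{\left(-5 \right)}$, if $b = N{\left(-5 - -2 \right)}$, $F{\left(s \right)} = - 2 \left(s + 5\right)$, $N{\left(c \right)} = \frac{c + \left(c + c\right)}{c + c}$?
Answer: $0$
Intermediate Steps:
$N{\left(c \right)} = \frac{3}{2}$ ($N{\left(c \right)} = \frac{c + 2 c}{2 c} = 3 c \frac{1}{2 c} = \frac{3}{2}$)
$F{\left(s \right)} = -10 - 2 s$ ($F{\left(s \right)} = - 2 \left(5 + s\right) = -10 - 2 s$)
$b = \frac{3}{2} \approx 1.5$
$\left(b + 73\right) F{\left(-5 \right)} = \left(\frac{3}{2} + 73\right) \left(-10 - -10\right) = \frac{149 \left(-10 + 10\right)}{2} = \frac{149}{2} \cdot 0 = 0$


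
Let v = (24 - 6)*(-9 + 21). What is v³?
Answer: 10077696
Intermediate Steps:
v = 216 (v = 18*12 = 216)
v³ = 216³ = 10077696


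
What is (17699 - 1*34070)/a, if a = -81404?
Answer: 16371/81404 ≈ 0.20111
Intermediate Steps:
(17699 - 1*34070)/a = (17699 - 1*34070)/(-81404) = (17699 - 34070)*(-1/81404) = -16371*(-1/81404) = 16371/81404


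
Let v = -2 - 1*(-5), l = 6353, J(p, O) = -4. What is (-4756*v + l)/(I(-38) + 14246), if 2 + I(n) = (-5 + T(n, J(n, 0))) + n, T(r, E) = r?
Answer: -7915/14163 ≈ -0.55885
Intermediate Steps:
v = 3 (v = -2 + 5 = 3)
I(n) = -7 + 2*n (I(n) = -2 + ((-5 + n) + n) = -2 + (-5 + 2*n) = -7 + 2*n)
(-4756*v + l)/(I(-38) + 14246) = (-4756*3 + 6353)/((-7 + 2*(-38)) + 14246) = (-14268 + 6353)/((-7 - 76) + 14246) = -7915/(-83 + 14246) = -7915/14163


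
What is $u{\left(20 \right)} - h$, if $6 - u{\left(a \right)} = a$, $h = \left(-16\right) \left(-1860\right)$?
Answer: $-29774$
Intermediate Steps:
$h = 29760$
$u{\left(a \right)} = 6 - a$
$u{\left(20 \right)} - h = \left(6 - 20\right) - 29760 = -14 - 29760 = -29774$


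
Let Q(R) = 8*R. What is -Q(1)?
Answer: -8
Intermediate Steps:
-Q(1) = -8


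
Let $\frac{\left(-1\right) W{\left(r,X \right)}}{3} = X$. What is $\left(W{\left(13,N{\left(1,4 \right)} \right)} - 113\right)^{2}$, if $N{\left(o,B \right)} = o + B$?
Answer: $16384$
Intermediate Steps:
$N{\left(o,B \right)} = B + o$
$W{\left(r,X \right)} = - 3 X$
$\left(W{\left(13,N{\left(1,4 \right)} \right)} - 113\right)^{2} = \left(- 3 \left(4 + 1\right) - 113\right)^{2} = \left(\left(-3\right) 5 - 113\right)^{2} = \left(-15 - 113\right)^{2} = \left(-128\right)^{2} = 16384$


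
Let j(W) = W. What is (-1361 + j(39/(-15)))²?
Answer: 46485124/25 ≈ 1.8594e+6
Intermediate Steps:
(-1361 + j(39/(-15)))² = (-1361 + 39/(-15))² = (-1361 + 39*(-1/15))² = (-1361 - 13/5)² = (-6818/5)² = 46485124/25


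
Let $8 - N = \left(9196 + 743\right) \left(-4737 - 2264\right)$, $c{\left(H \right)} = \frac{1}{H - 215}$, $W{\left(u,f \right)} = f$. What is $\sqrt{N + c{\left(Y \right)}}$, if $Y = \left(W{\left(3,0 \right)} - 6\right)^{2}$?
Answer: $\frac{2 \sqrt{557376801162}}{179} \approx 8341.6$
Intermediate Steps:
$Y = 36$ ($Y = \left(0 - 6\right)^{2} = \left(-6\right)^{2} = 36$)
$c{\left(H \right)} = \frac{1}{-215 + H}$
$N = 69582947$ ($N = 8 - \left(9196 + 743\right) \left(-4737 - 2264\right) = 8 - 9939 \left(-7001\right) = 8 - -69582939 = 8 + 69582939 = 69582947$)
$\sqrt{N + c{\left(Y \right)}} = \sqrt{69582947 + \frac{1}{-215 + 36}} = \sqrt{69582947 + \frac{1}{-179}} = \sqrt{69582947 - \frac{1}{179}} = \sqrt{\frac{12455347512}{179}} = \frac{2 \sqrt{557376801162}}{179}$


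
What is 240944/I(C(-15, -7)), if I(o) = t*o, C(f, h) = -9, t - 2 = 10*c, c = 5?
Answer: -60236/117 ≈ -514.84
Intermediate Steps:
t = 52 (t = 2 + 10*5 = 2 + 50 = 52)
I(o) = 52*o
240944/I(C(-15, -7)) = 240944/((52*(-9))) = 240944/(-468) = 240944*(-1/468) = -60236/117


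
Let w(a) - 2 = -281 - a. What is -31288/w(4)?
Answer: 31288/283 ≈ 110.56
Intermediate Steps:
w(a) = -279 - a (w(a) = 2 + (-281 - a) = -279 - a)
-31288/w(4) = -31288/(-279 - 1*4) = -31288/(-279 - 4) = -31288/(-283) = -31288*(-1/283) = 31288/283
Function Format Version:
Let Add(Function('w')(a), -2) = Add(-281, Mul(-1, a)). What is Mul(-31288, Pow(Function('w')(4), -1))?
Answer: Rational(31288, 283) ≈ 110.56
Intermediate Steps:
Function('w')(a) = Add(-279, Mul(-1, a)) (Function('w')(a) = Add(2, Add(-281, Mul(-1, a))) = Add(-279, Mul(-1, a)))
Mul(-31288, Pow(Function('w')(4), -1)) = Mul(-31288, Pow(Add(-279, Mul(-1, 4)), -1)) = Mul(-31288, Pow(Add(-279, -4), -1)) = Mul(-31288, Pow(-283, -1)) = Mul(-31288, Rational(-1, 283)) = Rational(31288, 283)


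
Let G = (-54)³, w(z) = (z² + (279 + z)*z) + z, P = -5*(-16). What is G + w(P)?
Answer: -122264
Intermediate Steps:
P = 80
w(z) = z + z² + z*(279 + z) (w(z) = (z² + z*(279 + z)) + z = z + z² + z*(279 + z))
G = -157464
G + w(P) = -157464 + 2*80*(140 + 80) = -157464 + 2*80*220 = -157464 + 35200 = -122264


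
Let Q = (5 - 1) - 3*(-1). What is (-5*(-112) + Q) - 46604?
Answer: -46037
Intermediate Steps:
Q = 7 (Q = 4 + 3 = 7)
(-5*(-112) + Q) - 46604 = (-5*(-112) + 7) - 46604 = (560 + 7) - 46604 = 567 - 46604 = -46037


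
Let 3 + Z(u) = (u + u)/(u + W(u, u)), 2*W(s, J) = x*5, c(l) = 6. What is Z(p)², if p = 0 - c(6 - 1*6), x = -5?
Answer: 7569/1369 ≈ 5.5289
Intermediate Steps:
W(s, J) = -25/2 (W(s, J) = (-5*5)/2 = (½)*(-25) = -25/2)
p = -6 (p = 0 - 1*6 = 0 - 6 = -6)
Z(u) = -3 + 2*u/(-25/2 + u) (Z(u) = -3 + (u + u)/(u - 25/2) = -3 + (2*u)/(-25/2 + u) = -3 + 2*u/(-25/2 + u))
Z(p)² = ((75 - 2*(-6))/(-25 + 2*(-6)))² = ((75 + 12)/(-25 - 12))² = (87/(-37))² = (-1/37*87)² = (-87/37)² = 7569/1369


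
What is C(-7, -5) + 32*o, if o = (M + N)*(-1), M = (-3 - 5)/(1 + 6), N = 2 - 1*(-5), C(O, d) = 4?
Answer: -1284/7 ≈ -183.43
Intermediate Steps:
N = 7 (N = 2 + 5 = 7)
M = -8/7 ≈ -1.1429
o = -41/7 (o = (-8/7 + 7)*(-1) = (41/7)*(-1) = -41/7 ≈ -5.8571)
C(-7, -5) + 32*o = 4 + 32*(-41/7) = 4 - 1312/7 = -1284/7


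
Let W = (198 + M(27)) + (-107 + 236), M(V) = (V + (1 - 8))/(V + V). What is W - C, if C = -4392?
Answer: 127423/27 ≈ 4719.4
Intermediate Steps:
M(V) = (-7 + V)/(2*V) (M(V) = (V - 7)/((2*V)) = (-7 + V)*(1/(2*V)) = (-7 + V)/(2*V))
W = 8839/27 (W = (198 + (½)*(-7 + 27)/27) + (-107 + 236) = (198 + (½)*(1/27)*20) + 129 = (198 + 10/27) + 129 = 5356/27 + 129 = 8839/27 ≈ 327.37)
W - C = 8839/27 - 1*(-4392) = 8839/27 + 4392 = 127423/27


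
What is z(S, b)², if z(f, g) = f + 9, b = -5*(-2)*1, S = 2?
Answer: 121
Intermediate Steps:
b = 10 (b = 10*1 = 10)
z(f, g) = 9 + f
z(S, b)² = (9 + 2)² = 11² = 121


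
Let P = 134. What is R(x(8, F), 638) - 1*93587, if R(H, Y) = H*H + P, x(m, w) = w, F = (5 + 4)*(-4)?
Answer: -92157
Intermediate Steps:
F = -36 (F = 9*(-4) = -36)
R(H, Y) = 134 + H² (R(H, Y) = H*H + 134 = H² + 134 = 134 + H²)
R(x(8, F), 638) - 1*93587 = (134 + (-36)²) - 1*93587 = (134 + 1296) - 93587 = 1430 - 93587 = -92157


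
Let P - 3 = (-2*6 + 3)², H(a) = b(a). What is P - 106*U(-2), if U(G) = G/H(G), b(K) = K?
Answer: -22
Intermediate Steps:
H(a) = a
U(G) = 1 (U(G) = G/G = 1)
P = 84 (P = 3 + (-2*6 + 3)² = 3 + (-12 + 3)² = 3 + (-9)² = 3 + 81 = 84)
P - 106*U(-2) = 84 - 106*1 = 84 - 106 = -22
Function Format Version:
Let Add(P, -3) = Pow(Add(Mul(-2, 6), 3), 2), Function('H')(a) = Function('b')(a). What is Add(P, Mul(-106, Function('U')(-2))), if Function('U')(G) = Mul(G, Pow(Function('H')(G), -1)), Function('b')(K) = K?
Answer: -22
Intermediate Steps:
Function('H')(a) = a
Function('U')(G) = 1 (Function('U')(G) = Mul(G, Pow(G, -1)) = 1)
P = 84 (P = Add(3, Pow(Add(Mul(-2, 6), 3), 2)) = Add(3, Pow(Add(-12, 3), 2)) = Add(3, Pow(-9, 2)) = Add(3, 81) = 84)
Add(P, Mul(-106, Function('U')(-2))) = Add(84, Mul(-106, 1)) = Add(84, -106) = -22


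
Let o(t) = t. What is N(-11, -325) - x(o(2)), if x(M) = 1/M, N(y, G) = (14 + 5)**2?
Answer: 721/2 ≈ 360.50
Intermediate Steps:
N(y, G) = 361 (N(y, G) = 19**2 = 361)
N(-11, -325) - x(o(2)) = 361 - 1/2 = 721/2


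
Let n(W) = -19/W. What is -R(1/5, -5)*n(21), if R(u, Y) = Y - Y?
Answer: 0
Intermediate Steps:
R(u, Y) = 0
-R(1/5, -5)*n(21) = -0*(-19/21) = -0*(-19*1/21) = -0*(-19)/21 = -1*0 = 0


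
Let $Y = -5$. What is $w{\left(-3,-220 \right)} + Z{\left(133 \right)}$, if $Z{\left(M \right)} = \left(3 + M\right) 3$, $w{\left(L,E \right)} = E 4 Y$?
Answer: $4808$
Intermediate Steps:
$w{\left(L,E \right)} = - 20 E$ ($w{\left(L,E \right)} = E 4 \left(-5\right) = 4 E \left(-5\right) = - 20 E$)
$Z{\left(M \right)} = 9 + 3 M$
$w{\left(-3,-220 \right)} + Z{\left(133 \right)} = \left(-20\right) \left(-220\right) + \left(9 + 3 \cdot 133\right) = 4400 + \left(9 + 399\right) = 4400 + 408 = 4808$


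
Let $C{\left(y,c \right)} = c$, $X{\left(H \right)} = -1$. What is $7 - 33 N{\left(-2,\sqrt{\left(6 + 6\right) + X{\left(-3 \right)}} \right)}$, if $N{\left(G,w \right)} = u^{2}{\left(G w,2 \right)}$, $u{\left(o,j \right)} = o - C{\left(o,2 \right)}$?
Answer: $-1577 - 264 \sqrt{11} \approx -2452.6$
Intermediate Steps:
$u{\left(o,j \right)} = -2 + o$ ($u{\left(o,j \right)} = o - 2 = -2 + o$)
$N{\left(G,w \right)} = \left(-2 + G w\right)^{2}$
$7 - 33 N{\left(-2,\sqrt{\left(6 + 6\right) + X{\left(-3 \right)}} \right)} = 7 - 33 \left(-2 - 2 \sqrt{\left(6 + 6\right) - 1}\right)^{2} = 7 - 33 \left(-2 - 2 \sqrt{12 - 1}\right)^{2} = 7 - 33 \left(-2 - 2 \sqrt{11}\right)^{2}$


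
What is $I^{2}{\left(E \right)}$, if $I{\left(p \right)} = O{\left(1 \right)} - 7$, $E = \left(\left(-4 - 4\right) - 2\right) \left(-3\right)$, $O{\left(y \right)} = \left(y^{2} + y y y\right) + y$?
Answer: $16$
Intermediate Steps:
$O{\left(y \right)} = y + y^{2} + y^{3}$ ($O{\left(y \right)} = \left(y^{2} + y^{2} y\right) + y = \left(y^{2} + y^{3}\right) + y = y + y^{2} + y^{3}$)
$E = 30$ ($E = \left(\left(-4 - 4\right) - 2\right) \left(-3\right) = \left(-8 - 2\right) \left(-3\right) = \left(-10\right) \left(-3\right) = 30$)
$I{\left(p \right)} = -4$ ($I{\left(p \right)} = 1 \left(1 + 1 + 1^{2}\right) - 7 = 1 \left(1 + 1 + 1\right) - 7 = 1 \cdot 3 - 7 = 3 - 7 = -4$)
$I^{2}{\left(E \right)} = \left(-4\right)^{2} = 16$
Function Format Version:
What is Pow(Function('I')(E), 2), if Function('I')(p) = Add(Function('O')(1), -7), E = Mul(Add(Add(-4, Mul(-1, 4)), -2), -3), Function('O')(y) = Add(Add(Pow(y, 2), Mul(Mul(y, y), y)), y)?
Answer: 16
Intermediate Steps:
Function('O')(y) = Add(y, Pow(y, 2), Pow(y, 3)) (Function('O')(y) = Add(Add(Pow(y, 2), Mul(Pow(y, 2), y)), y) = Add(Add(Pow(y, 2), Pow(y, 3)), y) = Add(y, Pow(y, 2), Pow(y, 3)))
E = 30 (E = Mul(Add(Add(-4, -4), -2), -3) = Mul(Add(-8, -2), -3) = Mul(-10, -3) = 30)
Function('I')(p) = -4 (Function('I')(p) = Add(Mul(1, Add(1, 1, Pow(1, 2))), -7) = Add(Mul(1, Add(1, 1, 1)), -7) = Add(Mul(1, 3), -7) = Add(3, -7) = -4)
Pow(Function('I')(E), 2) = Pow(-4, 2) = 16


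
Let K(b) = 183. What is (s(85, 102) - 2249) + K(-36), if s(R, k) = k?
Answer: -1964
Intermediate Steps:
(s(85, 102) - 2249) + K(-36) = (102 - 2249) + 183 = -2147 + 183 = -1964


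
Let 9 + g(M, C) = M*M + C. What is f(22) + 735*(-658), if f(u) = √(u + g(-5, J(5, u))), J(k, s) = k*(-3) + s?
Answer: -483630 + 3*√5 ≈ -4.8362e+5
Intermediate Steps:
J(k, s) = s - 3*k (J(k, s) = -3*k + s = s - 3*k)
g(M, C) = -9 + C + M² (g(M, C) = -9 + (M*M + C) = -9 + (M² + C) = -9 + (C + M²) = -9 + C + M²)
f(u) = √(1 + 2*u) (f(u) = √(u + (-9 + (u - 3*5) + (-5)²)) = √(u + (-9 + (u - 15) + 25)) = √(u + (-9 + (-15 + u) + 25)) = √(u + (1 + u)) = √(1 + 2*u))
f(22) + 735*(-658) = √(1 + 2*22) + 735*(-658) = √(1 + 44) - 483630 = √45 - 483630 = 3*√5 - 483630 = -483630 + 3*√5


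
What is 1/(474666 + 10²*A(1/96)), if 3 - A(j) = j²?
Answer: 2304/1094321639 ≈ 2.1054e-6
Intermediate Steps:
A(j) = 3 - j²
1/(474666 + 10²*A(1/96)) = 1/(474666 + 10²*(3 - (1/96)²)) = 1/(474666 + 100*(3 - (1*(1/96))²)) = 1/(474666 + 100*(3 - (1/96)²)) = 1/(474666 + 100*(3 - 1*1/9216)) = 1/(474666 + 100*(3 - 1/9216)) = 1/(474666 + 100*(27647/9216)) = 1/(474666 + 691175/2304) = 1/(1094321639/2304) = 2304/1094321639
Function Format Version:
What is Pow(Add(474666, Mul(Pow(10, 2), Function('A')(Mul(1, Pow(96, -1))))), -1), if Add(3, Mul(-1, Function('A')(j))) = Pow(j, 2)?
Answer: Rational(2304, 1094321639) ≈ 2.1054e-6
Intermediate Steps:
Function('A')(j) = Add(3, Mul(-1, Pow(j, 2)))
Pow(Add(474666, Mul(Pow(10, 2), Function('A')(Mul(1, Pow(96, -1))))), -1) = Pow(Add(474666, Mul(Pow(10, 2), Add(3, Mul(-1, Pow(Mul(1, Pow(96, -1)), 2))))), -1) = Pow(Add(474666, Mul(100, Add(3, Mul(-1, Pow(Mul(1, Rational(1, 96)), 2))))), -1) = Pow(Add(474666, Mul(100, Add(3, Mul(-1, Pow(Rational(1, 96), 2))))), -1) = Pow(Add(474666, Mul(100, Add(3, Mul(-1, Rational(1, 9216))))), -1) = Pow(Add(474666, Mul(100, Add(3, Rational(-1, 9216)))), -1) = Pow(Add(474666, Mul(100, Rational(27647, 9216))), -1) = Pow(Add(474666, Rational(691175, 2304)), -1) = Pow(Rational(1094321639, 2304), -1) = Rational(2304, 1094321639)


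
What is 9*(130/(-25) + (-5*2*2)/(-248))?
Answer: -14283/310 ≈ -46.074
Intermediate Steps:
9*(130/(-25) + (-5*2*2)/(-248)) = 9*(130*(-1/25) - 10*2*(-1/248)) = 9*(-26/5 - 20*(-1/248)) = 9*(-26/5 + 5/62) = 9*(-1587/310) = -14283/310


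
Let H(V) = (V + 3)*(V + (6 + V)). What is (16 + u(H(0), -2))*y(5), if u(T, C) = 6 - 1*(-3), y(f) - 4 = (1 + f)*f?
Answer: 850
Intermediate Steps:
H(V) = (3 + V)*(6 + 2*V)
y(f) = 4 + f*(1 + f) (y(f) = 4 + (1 + f)*f = 4 + f*(1 + f))
u(T, C) = 9 (u(T, C) = 6 + 3 = 9)
(16 + u(H(0), -2))*y(5) = (16 + 9)*(4 + 5 + 5²) = 25*(4 + 5 + 25) = 25*34 = 850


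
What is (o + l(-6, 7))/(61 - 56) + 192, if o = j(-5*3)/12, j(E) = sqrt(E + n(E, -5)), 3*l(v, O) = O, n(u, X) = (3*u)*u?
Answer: 2887/15 + sqrt(165)/30 ≈ 192.89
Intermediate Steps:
n(u, X) = 3*u**2
l(v, O) = O/3
j(E) = sqrt(E + 3*E**2)
o = sqrt(165)/6 (o = sqrt((-5*3)*(1 + 3*(-5*3)))/12 = sqrt(-15*(1 + 3*(-15)))*(1/12) = sqrt(-15*(1 - 45))*(1/12) = sqrt(-15*(-44))*(1/12) = sqrt(660)*(1/12) = (2*sqrt(165))*(1/12) = sqrt(165)/6 ≈ 2.1409)
(o + l(-6, 7))/(61 - 56) + 192 = (sqrt(165)/6 + (1/3)*7)/(61 - 56) + 192 = (sqrt(165)/6 + 7/3)/5 + 192 = (7/3 + sqrt(165)/6)*(1/5) + 192 = (7/15 + sqrt(165)/30) + 192 = 2887/15 + sqrt(165)/30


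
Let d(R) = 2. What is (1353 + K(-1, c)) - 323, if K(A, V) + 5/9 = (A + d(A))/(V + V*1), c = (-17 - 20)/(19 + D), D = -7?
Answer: 342751/333 ≈ 1029.3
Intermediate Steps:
c = -37/12 (c = (-17 - 20)/(19 - 7) = -37/12 ≈ -3.0833)
K(A, V) = -5/9 + (2 + A)/(2*V) (K(A, V) = -5/9 + (A + 2)/(V + V*1) = -5/9 + (2 + A)/(V + V) = -5/9 + (2 + A)/((2*V)) = -5/9 + (2 + A)*(1/(2*V)) = -5/9 + (2 + A)/(2*V))
(1353 + K(-1, c)) - 323 = (1353 + (18 - 10*(-37/12) + 9*(-1))/(18*(-37/12))) - 323 = (1353 + (1/18)*(-12/37)*(18 + 185/6 - 9)) - 323 = (1353 + (1/18)*(-12/37)*(239/6)) - 323 = (1353 - 239/333) - 323 = 450310/333 - 323 = 342751/333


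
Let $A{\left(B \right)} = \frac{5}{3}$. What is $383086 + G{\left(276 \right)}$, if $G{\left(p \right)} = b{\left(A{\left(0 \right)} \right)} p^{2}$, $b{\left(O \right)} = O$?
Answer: $510046$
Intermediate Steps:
$A{\left(B \right)} = \frac{5}{3}$ ($A{\left(B \right)} = 5 \cdot \frac{1}{3} = \frac{5}{3}$)
$G{\left(p \right)} = \frac{5 p^{2}}{3}$
$383086 + G{\left(276 \right)} = 383086 + \frac{5 \cdot 276^{2}}{3} = 383086 + \frac{5}{3} \cdot 76176 = 383086 + 126960 = 510046$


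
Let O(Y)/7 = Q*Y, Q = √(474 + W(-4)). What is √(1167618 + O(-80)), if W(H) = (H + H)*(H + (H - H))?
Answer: √(1167618 - 560*√506) ≈ 1074.7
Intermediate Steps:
W(H) = 2*H² (W(H) = (2*H)*(H + 0) = (2*H)*H = 2*H²)
Q = √506 (Q = √(474 + 2*(-4)²) = √(474 + 2*16) = √(474 + 32) = √506 ≈ 22.494)
O(Y) = 7*Y*√506 (O(Y) = 7*(√506*Y) = 7*(Y*√506) = 7*Y*√506)
√(1167618 + O(-80)) = √(1167618 + 7*(-80)*√506) = √(1167618 - 560*√506)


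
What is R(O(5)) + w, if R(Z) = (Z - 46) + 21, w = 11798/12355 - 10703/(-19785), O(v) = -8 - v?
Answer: -1784640131/48888735 ≈ -36.504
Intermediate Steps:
w = 73131799/48888735 (w = 11798*(1/12355) - 10703*(-1/19785) = 11798/12355 + 10703/19785 = 73131799/48888735 ≈ 1.4959)
R(Z) = -25 + Z (R(Z) = (-46 + Z) + 21 = -25 + Z)
R(O(5)) + w = (-25 + (-8 - 1*5)) + 73131799/48888735 = (-25 + (-8 - 5)) + 73131799/48888735 = (-25 - 13) + 73131799/48888735 = -38 + 73131799/48888735 = -1784640131/48888735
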